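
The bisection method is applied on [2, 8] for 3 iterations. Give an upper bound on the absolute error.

Bisection error bound: |error| ≤ (b-a)/2^n
|error| ≤ (8 - 2)/2^3 = 6/2^3
|error| ≤ 0.7500000000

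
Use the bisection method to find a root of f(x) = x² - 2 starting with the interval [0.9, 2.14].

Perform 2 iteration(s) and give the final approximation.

f(x) = x² - 2
Initial interval: [0.9, 2.14]

Iteration 1:
  c_1 = (0.900000 + 2.140000)/2 = 1.520000
  f(c_1) = f(1.520000) = 0.310400
  f(a) × f(c) < 0, new interval: [0.900000, 1.520000]
Iteration 2:
  c_2 = (0.900000 + 1.520000)/2 = 1.210000
  f(c_2) = f(1.210000) = -0.535900
  f(a) × f(c) ≥ 0, new interval: [1.210000, 1.520000]

After 2 iteration(s), the approximation is c_2 = 1.210000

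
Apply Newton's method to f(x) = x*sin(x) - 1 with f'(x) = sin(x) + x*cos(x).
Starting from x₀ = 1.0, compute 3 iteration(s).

f(x) = x*sin(x) - 1
f'(x) = sin(x) + x*cos(x)
x₀ = 1.0

Newton-Raphson formula: x_{n+1} = x_n - f(x_n)/f'(x_n)

Iteration 1:
  f(1.000000) = -0.158529
  f'(1.000000) = 1.381773
  x_1 = 1.000000 - (-0.158529)/1.381773 = 1.114729
Iteration 2:
  f(1.114729) = 0.000794
  f'(1.114729) = 1.388741
  x_2 = 1.114729 - 0.000794/1.388741 = 1.114157
Iteration 3:
  f(1.114157) = 0.000000
  f'(1.114157) = 1.388809
  x_3 = 1.114157 - 0.000000/1.388809 = 1.114157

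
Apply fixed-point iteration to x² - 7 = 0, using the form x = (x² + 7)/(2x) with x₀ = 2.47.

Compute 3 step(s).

Equation: x² - 7 = 0
Fixed-point form: x = (x² + 7)/(2x)
x₀ = 2.47

x_1 = g(2.470000) = 2.652004
x_2 = g(2.652004) = 2.645759
x_3 = g(2.645759) = 2.645751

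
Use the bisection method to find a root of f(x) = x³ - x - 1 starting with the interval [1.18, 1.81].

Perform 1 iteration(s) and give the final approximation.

f(x) = x³ - x - 1
Initial interval: [1.18, 1.81]

Iteration 1:
  c_1 = (1.180000 + 1.810000)/2 = 1.495000
  f(c_1) = f(1.495000) = 0.846362
  f(a) × f(c) < 0, new interval: [1.180000, 1.495000]

After 1 iteration(s), the approximation is c_1 = 1.495000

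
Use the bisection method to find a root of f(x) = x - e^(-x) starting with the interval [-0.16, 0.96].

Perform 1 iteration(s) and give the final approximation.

f(x) = x - e^(-x)
Initial interval: [-0.16, 0.96]

Iteration 1:
  c_1 = (-0.160000 + 0.960000)/2 = 0.400000
  f(c_1) = f(0.400000) = -0.270320
  f(a) × f(c) ≥ 0, new interval: [0.400000, 0.960000]

After 1 iteration(s), the approximation is c_1 = 0.400000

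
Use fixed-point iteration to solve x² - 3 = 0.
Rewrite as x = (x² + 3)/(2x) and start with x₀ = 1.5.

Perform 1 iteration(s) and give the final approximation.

Equation: x² - 3 = 0
Fixed-point form: x = (x² + 3)/(2x)
x₀ = 1.5

x_1 = g(1.500000) = 1.750000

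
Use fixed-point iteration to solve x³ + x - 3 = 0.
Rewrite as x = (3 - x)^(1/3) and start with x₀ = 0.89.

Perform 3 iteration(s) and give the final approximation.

Equation: x³ + x - 3 = 0
Fixed-point form: x = (3 - x)^(1/3)
x₀ = 0.89

x_1 = g(0.890000) = 1.282609
x_2 = g(1.282609) = 1.197539
x_3 = g(1.197539) = 1.216994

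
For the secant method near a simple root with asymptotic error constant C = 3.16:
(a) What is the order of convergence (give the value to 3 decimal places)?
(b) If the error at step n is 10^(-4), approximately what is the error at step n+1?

(a) Secant method has superlinear convergence with order φ = (1+√5)/2 ≈ 1.618.
    This means |e_{n+1}| ≈ C|e_n|^1.618.

(b) With |e_n| = 10^(-4) and C = 3.16:
    |e_{n+1}| ≈ 3.16 × (10^(-4))^1.618 = 3.16 × 10^(-6.47)

(a) ≈ 1.618 (golden ratio); (b) |e_{n+1}| ≈ 1.065e-06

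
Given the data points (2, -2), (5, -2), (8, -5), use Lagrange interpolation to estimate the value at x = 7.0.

Lagrange interpolation formula:
P(x) = Σ yᵢ × Lᵢ(x)
where Lᵢ(x) = Π_{j≠i} (x - xⱼ)/(xᵢ - xⱼ)

L_0(7.0) = (7.0 - 5)/(2 - 5) × (7.0 - 8)/(2 - 8) = -0.111111
L_1(7.0) = (7.0 - 2)/(5 - 2) × (7.0 - 8)/(5 - 8) = 0.555556
L_2(7.0) = (7.0 - 2)/(8 - 2) × (7.0 - 5)/(8 - 5) = 0.555556

P(7.0) = (-2)×L_0(7.0) + (-2)×L_1(7.0) + (-5)×L_2(7.0)
P(7.0) = -3.666667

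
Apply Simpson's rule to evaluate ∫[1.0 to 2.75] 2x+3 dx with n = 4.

f(x) = 2x+3
a = 1.0, b = 2.75, n = 4
h = (b - a)/n = 0.437500

Simpson's rule: (h/3)[f(x₀) + 4f(x₁) + 2f(x₂) + ... + f(xₙ)]

x_0 = 1.0000, f(x_0) = 5.000000, coefficient = 1
x_1 = 1.4375, f(x_1) = 5.875000, coefficient = 4
x_2 = 1.8750, f(x_2) = 6.750000, coefficient = 2
x_3 = 2.3125, f(x_3) = 7.625000, coefficient = 4
x_4 = 2.7500, f(x_4) = 8.500000, coefficient = 1

I ≈ (0.437500/3) × 81.000000 = 11.812500
Exact value: 11.812500
Error: 0.000000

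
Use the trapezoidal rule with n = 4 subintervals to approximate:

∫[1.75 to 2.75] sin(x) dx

f(x) = sin(x)
a = 1.75, b = 2.75, n = 4
h = (b - a)/n = 0.250000

Trapezoidal rule: (h/2)[f(x₀) + 2f(x₁) + 2f(x₂) + ... + f(xₙ)]

x_0 = 1.7500, f(x_0) = 0.983986, coefficient = 1
x_1 = 2.0000, f(x_1) = 0.909297, coefficient = 2
x_2 = 2.2500, f(x_2) = 0.778073, coefficient = 2
x_3 = 2.5000, f(x_3) = 0.598472, coefficient = 2
x_4 = 2.7500, f(x_4) = 0.381661, coefficient = 1

I ≈ (0.250000/2) × 5.937332 = 0.742167
Exact value: 0.746056
Error: 0.003890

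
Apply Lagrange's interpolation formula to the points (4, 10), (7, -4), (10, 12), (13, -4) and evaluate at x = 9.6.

Lagrange interpolation formula:
P(x) = Σ yᵢ × Lᵢ(x)
where Lᵢ(x) = Π_{j≠i} (x - xⱼ)/(xᵢ - xⱼ)

L_0(9.6) = (9.6 - 7)/(4 - 7) × (9.6 - 10)/(4 - 10) × (9.6 - 13)/(4 - 13) = -0.021827
L_1(9.6) = (9.6 - 4)/(7 - 4) × (9.6 - 10)/(7 - 10) × (9.6 - 13)/(7 - 13) = 0.141037
L_2(9.6) = (9.6 - 4)/(10 - 4) × (9.6 - 7)/(10 - 7) × (9.6 - 13)/(10 - 13) = 0.916741
L_3(9.6) = (9.6 - 4)/(13 - 4) × (9.6 - 7)/(13 - 7) × (9.6 - 10)/(13 - 10) = -0.035951

P(9.6) = 10×L_0(9.6) + (-4)×L_1(9.6) + 12×L_2(9.6) + (-4)×L_3(9.6)
P(9.6) = 10.362272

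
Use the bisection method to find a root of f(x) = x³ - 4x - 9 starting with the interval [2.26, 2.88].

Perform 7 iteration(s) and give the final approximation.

f(x) = x³ - 4x - 9
Initial interval: [2.26, 2.88]

Iteration 1:
  c_1 = (2.260000 + 2.880000)/2 = 2.570000
  f(c_1) = f(2.570000) = -2.305407
  f(a) × f(c) ≥ 0, new interval: [2.570000, 2.880000]
Iteration 2:
  c_2 = (2.570000 + 2.880000)/2 = 2.725000
  f(c_2) = f(2.725000) = 0.334828
  f(a) × f(c) < 0, new interval: [2.570000, 2.725000]
Iteration 3:
  c_3 = (2.570000 + 2.725000)/2 = 2.647500
  f(c_3) = f(2.647500) = -1.032994
  f(a) × f(c) ≥ 0, new interval: [2.647500, 2.725000]
Iteration 4:
  c_4 = (2.647500 + 2.725000)/2 = 2.686250
  f(c_4) = f(2.686250) = -0.361184
  f(a) × f(c) ≥ 0, new interval: [2.686250, 2.725000]
Iteration 5:
  c_5 = (2.686250 + 2.725000)/2 = 2.705625
  f(c_5) = f(2.705625) = -0.016225
  f(a) × f(c) ≥ 0, new interval: [2.705625, 2.725000]
Iteration 6:
  c_6 = (2.705625 + 2.725000)/2 = 2.715312
  f(c_6) = f(2.715312) = 0.158537
  f(a) × f(c) < 0, new interval: [2.705625, 2.715312]
Iteration 7:
  c_7 = (2.705625 + 2.715312)/2 = 2.710469
  f(c_7) = f(2.710469) = 0.070965
  f(a) × f(c) < 0, new interval: [2.705625, 2.710469]

After 7 iteration(s), the approximation is c_7 = 2.710469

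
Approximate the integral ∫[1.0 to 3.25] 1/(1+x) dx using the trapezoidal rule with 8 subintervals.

f(x) = 1/(1+x)
a = 1.0, b = 3.25, n = 8
h = (b - a)/n = 0.281250

Trapezoidal rule: (h/2)[f(x₀) + 2f(x₁) + 2f(x₂) + ... + f(xₙ)]

x_0 = 1.0000, f(x_0) = 0.500000, coefficient = 1
x_1 = 1.2812, f(x_1) = 0.438356, coefficient = 2
x_2 = 1.5625, f(x_2) = 0.390244, coefficient = 2
x_3 = 1.8438, f(x_3) = 0.351648, coefficient = 2
x_4 = 2.1250, f(x_4) = 0.320000, coefficient = 2
x_5 = 2.4062, f(x_5) = 0.293578, coefficient = 2
x_6 = 2.6875, f(x_6) = 0.271186, coefficient = 2
x_7 = 2.9688, f(x_7) = 0.251969, coefficient = 2
x_8 = 3.2500, f(x_8) = 0.235294, coefficient = 1

I ≈ (0.281250/2) × 5.369257 = 0.755052
Exact value: 0.753772
Error: 0.001280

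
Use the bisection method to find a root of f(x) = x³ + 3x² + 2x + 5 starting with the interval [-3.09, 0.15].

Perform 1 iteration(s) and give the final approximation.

f(x) = x³ + 3x² + 2x + 5
Initial interval: [-3.09, 0.15]

Iteration 1:
  c_1 = (-3.090000 + 0.150000)/2 = -1.470000
  f(c_1) = f(-1.470000) = 5.366177
  f(a) × f(c) < 0, new interval: [-3.090000, -1.470000]

After 1 iteration(s), the approximation is c_1 = -1.470000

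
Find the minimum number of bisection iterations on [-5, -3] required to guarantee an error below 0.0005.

We need (b-a)/2^n ≤ 0.0005
(-3 - (-5))/2^n ≤ 0.0005
2/2^n ≤ 0.0005
2^n ≥ 4000
n ≥ log₂(4000) = 11.97
n ≥ 12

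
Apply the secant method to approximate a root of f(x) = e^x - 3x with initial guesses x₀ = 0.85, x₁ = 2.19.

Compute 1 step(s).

f(x) = e^x - 3x
x₀ = 0.85, x₁ = 2.19

Secant formula: x_{n+1} = x_n - f(x_n)(x_n - x_{n-1})/(f(x_n) - f(x_{n-1}))

Iteration 1:
  f(0.850000) = -0.210353
  f(2.190000) = 2.365213
  x_2 = 2.190000 - 2.365213×(2.190000 - 0.850000)/(2.365213 - (-0.210353))
       = 0.959441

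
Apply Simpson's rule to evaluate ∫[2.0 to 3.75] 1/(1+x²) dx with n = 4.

f(x) = 1/(1+x²)
a = 2.0, b = 3.75, n = 4
h = (b - a)/n = 0.437500

Simpson's rule: (h/3)[f(x₀) + 4f(x₁) + 2f(x₂) + ... + f(xₙ)]

x_0 = 2.0000, f(x_0) = 0.200000, coefficient = 1
x_1 = 2.4375, f(x_1) = 0.144063, coefficient = 4
x_2 = 2.8750, f(x_2) = 0.107926, coefficient = 2
x_3 = 3.3125, f(x_3) = 0.083524, coefficient = 4
x_4 = 3.7500, f(x_4) = 0.066390, coefficient = 1

I ≈ (0.437500/3) × 1.392588 = 0.203086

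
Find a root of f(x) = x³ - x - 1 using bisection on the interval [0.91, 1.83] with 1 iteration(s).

f(x) = x³ - x - 1
Initial interval: [0.91, 1.83]

Iteration 1:
  c_1 = (0.910000 + 1.830000)/2 = 1.370000
  f(c_1) = f(1.370000) = 0.201353
  f(a) × f(c) < 0, new interval: [0.910000, 1.370000]

After 1 iteration(s), the approximation is c_1 = 1.370000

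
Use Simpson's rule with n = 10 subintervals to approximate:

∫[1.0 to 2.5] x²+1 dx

f(x) = x²+1
a = 1.0, b = 2.5, n = 10
h = (b - a)/n = 0.150000

Simpson's rule: (h/3)[f(x₀) + 4f(x₁) + 2f(x₂) + ... + f(xₙ)]

x_0 = 1.0000, f(x_0) = 2.000000, coefficient = 1
x_1 = 1.1500, f(x_1) = 2.322500, coefficient = 4
x_2 = 1.3000, f(x_2) = 2.690000, coefficient = 2
x_3 = 1.4500, f(x_3) = 3.102500, coefficient = 4
x_4 = 1.6000, f(x_4) = 3.560000, coefficient = 2
x_5 = 1.7500, f(x_5) = 4.062500, coefficient = 4
x_6 = 1.9000, f(x_6) = 4.610000, coefficient = 2
x_7 = 2.0500, f(x_7) = 5.202500, coefficient = 4
x_8 = 2.2000, f(x_8) = 5.840000, coefficient = 2
x_9 = 2.3500, f(x_9) = 6.522500, coefficient = 4
x_10 = 2.5000, f(x_10) = 7.250000, coefficient = 1

I ≈ (0.150000/3) × 127.500000 = 6.375000
Exact value: 6.375000
Error: 0.000000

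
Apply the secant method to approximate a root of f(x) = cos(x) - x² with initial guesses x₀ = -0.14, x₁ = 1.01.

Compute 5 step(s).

f(x) = cos(x) - x²
x₀ = -0.14, x₁ = 1.01

Secant formula: x_{n+1} = x_n - f(x_n)(x_n - x_{n-1})/(f(x_n) - f(x_{n-1}))

Iteration 1:
  f(-0.140000) = 0.970616
  f(1.010000) = -0.488239
  x_2 = 1.010000 - (-0.488239)×(1.010000 - (-0.140000))/(-0.488239 - 0.970616)
       = 0.625126
Iteration 2:
  f(1.010000) = -0.488239
  f(0.625126) = 0.420107
  x_3 = 0.625126 - 0.420107×(0.625126 - 1.010000)/(0.420107 - (-0.488239))
       = 0.803129
Iteration 3:
  f(0.625126) = 0.420107
  f(0.803129) = 0.049443
  x_4 = 0.803129 - 0.049443×(0.803129 - 0.625126)/(0.049443 - 0.420107)
       = 0.826873
Iteration 4:
  f(0.803129) = 0.049443
  f(0.826873) = -0.006538
  x_5 = 0.826873 - (-0.006538)×(0.826873 - 0.803129)/(-0.006538 - 0.049443)
       = 0.824100
Iteration 5:
  f(0.826873) = -0.006538
  f(0.824100) = 0.000078
  x_6 = 0.824100 - 0.000078×(0.824100 - 0.826873)/(0.000078 - (-0.006538))
       = 0.824132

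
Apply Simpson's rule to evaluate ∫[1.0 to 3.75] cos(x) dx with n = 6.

f(x) = cos(x)
a = 1.0, b = 3.75, n = 6
h = (b - a)/n = 0.458333

Simpson's rule: (h/3)[f(x₀) + 4f(x₁) + 2f(x₂) + ... + f(xₙ)]

x_0 = 1.0000, f(x_0) = 0.540302, coefficient = 1
x_1 = 1.4583, f(x_1) = 0.112226, coefficient = 4
x_2 = 1.9167, f(x_2) = -0.339016, coefficient = 2
x_3 = 2.3750, f(x_3) = -0.720278, coefficient = 4
x_4 = 2.8333, f(x_4) = -0.952863, coefficient = 2
x_5 = 3.2917, f(x_5) = -0.988760, coefficient = 4
x_6 = 3.7500, f(x_6) = -0.820559, coefficient = 1

I ≈ (0.458333/3) × -9.251264 = -1.413388
Exact value: -1.413032
Error: 0.000355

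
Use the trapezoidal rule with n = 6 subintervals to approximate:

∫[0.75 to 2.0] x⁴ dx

f(x) = x⁴
a = 0.75, b = 2.0, n = 6
h = (b - a)/n = 0.208333

Trapezoidal rule: (h/2)[f(x₀) + 2f(x₁) + 2f(x₂) + ... + f(xₙ)]

x_0 = 0.7500, f(x_0) = 0.316406, coefficient = 1
x_1 = 0.9583, f(x_1) = 0.843464, coefficient = 2
x_2 = 1.1667, f(x_2) = 1.852623, coefficient = 2
x_3 = 1.3750, f(x_3) = 3.574463, coefficient = 2
x_4 = 1.5833, f(x_4) = 6.284770, coefficient = 2
x_5 = 1.7917, f(x_5) = 10.304546, coefficient = 2
x_6 = 2.0000, f(x_6) = 16.000000, coefficient = 1

I ≈ (0.208333/2) × 62.036139 = 6.462098
Exact value: 6.352539
Error: 0.109559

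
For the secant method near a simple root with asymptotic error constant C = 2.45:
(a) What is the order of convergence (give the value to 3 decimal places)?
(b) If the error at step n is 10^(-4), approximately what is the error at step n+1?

(a) Secant method has superlinear convergence with order φ = (1+√5)/2 ≈ 1.618.
    This means |e_{n+1}| ≈ C|e_n|^1.618.

(b) With |e_n| = 10^(-4) and C = 2.45:
    |e_{n+1}| ≈ 2.45 × (10^(-4))^1.618 = 2.45 × 10^(-6.47)

(a) ≈ 1.618 (golden ratio); (b) |e_{n+1}| ≈ 8.261e-07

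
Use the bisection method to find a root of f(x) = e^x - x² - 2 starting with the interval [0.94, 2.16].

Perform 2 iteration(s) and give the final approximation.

f(x) = e^x - x² - 2
Initial interval: [0.94, 2.16]

Iteration 1:
  c_1 = (0.940000 + 2.160000)/2 = 1.550000
  f(c_1) = f(1.550000) = 0.308970
  f(a) × f(c) < 0, new interval: [0.940000, 1.550000]
Iteration 2:
  c_2 = (0.940000 + 1.550000)/2 = 1.245000
  f(c_2) = f(1.245000) = -0.077090
  f(a) × f(c) ≥ 0, new interval: [1.245000, 1.550000]

After 2 iteration(s), the approximation is c_2 = 1.245000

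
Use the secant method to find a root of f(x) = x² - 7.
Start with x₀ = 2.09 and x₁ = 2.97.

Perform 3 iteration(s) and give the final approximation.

f(x) = x² - 7
x₀ = 2.09, x₁ = 2.97

Secant formula: x_{n+1} = x_n - f(x_n)(x_n - x_{n-1})/(f(x_n) - f(x_{n-1}))

Iteration 1:
  f(2.090000) = -2.631900
  f(2.970000) = 1.820900
  x_2 = 2.970000 - 1.820900×(2.970000 - 2.090000)/(1.820900 - (-2.631900))
       = 2.610138
Iteration 2:
  f(2.970000) = 1.820900
  f(2.610138) = -0.187178
  x_3 = 2.610138 - (-0.187178)×(2.610138 - 2.970000)/(-0.187178 - 1.820900)
       = 2.643682
Iteration 3:
  f(2.610138) = -0.187178
  f(2.643682) = -0.010946
  x_4 = 2.643682 - (-0.010946)×(2.643682 - 2.610138)/(-0.010946 - (-0.187178))
       = 2.645765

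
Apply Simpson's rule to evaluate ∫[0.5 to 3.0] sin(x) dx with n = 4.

f(x) = sin(x)
a = 0.5, b = 3.0, n = 4
h = (b - a)/n = 0.625000

Simpson's rule: (h/3)[f(x₀) + 4f(x₁) + 2f(x₂) + ... + f(xₙ)]

x_0 = 0.5000, f(x_0) = 0.479426, coefficient = 1
x_1 = 1.1250, f(x_1) = 0.902268, coefficient = 4
x_2 = 1.7500, f(x_2) = 0.983986, coefficient = 2
x_3 = 2.3750, f(x_3) = 0.693685, coefficient = 4
x_4 = 3.0000, f(x_4) = 0.141120, coefficient = 1

I ≈ (0.625000/3) × 8.972328 = 1.869235
Exact value: 1.867575
Error: 0.001660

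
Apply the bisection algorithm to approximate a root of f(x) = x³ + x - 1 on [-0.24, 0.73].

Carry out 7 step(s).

f(x) = x³ + x - 1
Initial interval: [-0.24, 0.73]

Iteration 1:
  c_1 = (-0.240000 + 0.730000)/2 = 0.245000
  f(c_1) = f(0.245000) = -0.740294
  f(a) × f(c) ≥ 0, new interval: [0.245000, 0.730000]
Iteration 2:
  c_2 = (0.245000 + 0.730000)/2 = 0.487500
  f(c_2) = f(0.487500) = -0.396643
  f(a) × f(c) ≥ 0, new interval: [0.487500, 0.730000]
Iteration 3:
  c_3 = (0.487500 + 0.730000)/2 = 0.608750
  f(c_3) = f(0.608750) = -0.165662
  f(a) × f(c) ≥ 0, new interval: [0.608750, 0.730000]
Iteration 4:
  c_4 = (0.608750 + 0.730000)/2 = 0.669375
  f(c_4) = f(0.669375) = -0.030703
  f(a) × f(c) ≥ 0, new interval: [0.669375, 0.730000]
Iteration 5:
  c_5 = (0.669375 + 0.730000)/2 = 0.699688
  f(c_5) = f(0.699688) = 0.042228
  f(a) × f(c) < 0, new interval: [0.669375, 0.699688]
Iteration 6:
  c_6 = (0.669375 + 0.699688)/2 = 0.684531
  f(c_6) = f(0.684531) = 0.005291
  f(a) × f(c) < 0, new interval: [0.669375, 0.684531]
Iteration 7:
  c_7 = (0.669375 + 0.684531)/2 = 0.676953
  f(c_7) = f(0.676953) = -0.012823
  f(a) × f(c) ≥ 0, new interval: [0.676953, 0.684531]

After 7 iteration(s), the approximation is c_7 = 0.676953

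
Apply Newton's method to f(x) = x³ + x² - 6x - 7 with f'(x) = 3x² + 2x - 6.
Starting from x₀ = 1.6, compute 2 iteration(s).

f(x) = x³ + x² - 6x - 7
f'(x) = 3x² + 2x - 6
x₀ = 1.6

Newton-Raphson formula: x_{n+1} = x_n - f(x_n)/f'(x_n)

Iteration 1:
  f(1.600000) = -9.944000
  f'(1.600000) = 4.880000
  x_1 = 1.600000 - (-9.944000)/4.880000 = 3.637705
Iteration 2:
  f(3.637705) = 32.544042
  f'(3.637705) = 40.974101
  x_2 = 3.637705 - 32.544042/40.974101 = 2.843446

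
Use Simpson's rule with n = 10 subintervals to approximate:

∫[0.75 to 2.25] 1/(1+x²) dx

f(x) = 1/(1+x²)
a = 0.75, b = 2.25, n = 10
h = (b - a)/n = 0.150000

Simpson's rule: (h/3)[f(x₀) + 4f(x₁) + 2f(x₂) + ... + f(xₙ)]

x_0 = 0.7500, f(x_0) = 0.640000, coefficient = 1
x_1 = 0.9000, f(x_1) = 0.552486, coefficient = 4
x_2 = 1.0500, f(x_2) = 0.475624, coefficient = 2
x_3 = 1.2000, f(x_3) = 0.409836, coefficient = 4
x_4 = 1.3500, f(x_4) = 0.354296, coefficient = 2
x_5 = 1.5000, f(x_5) = 0.307692, coefficient = 4
x_6 = 1.6500, f(x_6) = 0.268637, coefficient = 2
x_7 = 1.8000, f(x_7) = 0.235849, coefficient = 4
x_8 = 1.9500, f(x_8) = 0.208225, coefficient = 2
x_9 = 2.1000, f(x_9) = 0.184843, coefficient = 4
x_10 = 2.2500, f(x_10) = 0.164948, coefficient = 1

I ≈ (0.150000/3) × 10.181338 = 0.509067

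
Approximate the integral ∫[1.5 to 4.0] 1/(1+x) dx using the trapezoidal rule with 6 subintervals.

f(x) = 1/(1+x)
a = 1.5, b = 4.0, n = 6
h = (b - a)/n = 0.416667

Trapezoidal rule: (h/2)[f(x₀) + 2f(x₁) + 2f(x₂) + ... + f(xₙ)]

x_0 = 1.5000, f(x_0) = 0.400000, coefficient = 1
x_1 = 1.9167, f(x_1) = 0.342857, coefficient = 2
x_2 = 2.3333, f(x_2) = 0.300000, coefficient = 2
x_3 = 2.7500, f(x_3) = 0.266667, coefficient = 2
x_4 = 3.1667, f(x_4) = 0.240000, coefficient = 2
x_5 = 3.5833, f(x_5) = 0.218182, coefficient = 2
x_6 = 4.0000, f(x_6) = 0.200000, coefficient = 1

I ≈ (0.416667/2) × 3.335411 = 0.694877
Exact value: 0.693147
Error: 0.001730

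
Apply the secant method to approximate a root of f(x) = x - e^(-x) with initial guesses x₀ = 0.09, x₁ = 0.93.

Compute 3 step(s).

f(x) = x - e^(-x)
x₀ = 0.09, x₁ = 0.93

Secant formula: x_{n+1} = x_n - f(x_n)(x_n - x_{n-1})/(f(x_n) - f(x_{n-1}))

Iteration 1:
  f(0.090000) = -0.823931
  f(0.930000) = 0.535446
  x_2 = 0.930000 - 0.535446×(0.930000 - 0.090000)/(0.535446 - (-0.823931))
       = 0.599132
Iteration 2:
  f(0.930000) = 0.535446
  f(0.599132) = 0.049843
  x_3 = 0.599132 - 0.049843×(0.599132 - 0.930000)/(0.049843 - 0.535446)
       = 0.565171
Iteration 3:
  f(0.599132) = 0.049843
  f(0.565171) = -0.003092
  x_4 = 0.565171 - (-0.003092)×(0.565171 - 0.599132)/(-0.003092 - 0.049843)
       = 0.567155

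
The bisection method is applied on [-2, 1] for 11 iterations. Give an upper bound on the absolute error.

Bisection error bound: |error| ≤ (b-a)/2^n
|error| ≤ (1 - (-2))/2^11 = 3/2^11
|error| ≤ 0.0014648438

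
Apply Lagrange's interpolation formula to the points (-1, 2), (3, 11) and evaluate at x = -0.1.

Lagrange interpolation formula:
P(x) = Σ yᵢ × Lᵢ(x)
where Lᵢ(x) = Π_{j≠i} (x - xⱼ)/(xᵢ - xⱼ)

L_0(-0.1) = (-0.1 - 3)/(-1 - 3) = 0.775000
L_1(-0.1) = (-0.1 - (-1))/(3 - (-1)) = 0.225000

P(-0.1) = 2×L_0(-0.1) + 11×L_1(-0.1)
P(-0.1) = 4.025000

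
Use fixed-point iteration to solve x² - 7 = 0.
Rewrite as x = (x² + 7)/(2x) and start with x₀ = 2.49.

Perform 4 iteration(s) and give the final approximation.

Equation: x² - 7 = 0
Fixed-point form: x = (x² + 7)/(2x)
x₀ = 2.49

x_1 = g(2.490000) = 2.650622
x_2 = g(2.650622) = 2.645756
x_3 = g(2.645756) = 2.645751
x_4 = g(2.645751) = 2.645751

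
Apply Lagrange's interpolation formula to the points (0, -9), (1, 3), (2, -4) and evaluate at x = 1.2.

Lagrange interpolation formula:
P(x) = Σ yᵢ × Lᵢ(x)
where Lᵢ(x) = Π_{j≠i} (x - xⱼ)/(xᵢ - xⱼ)

L_0(1.2) = (1.2 - 1)/(0 - 1) × (1.2 - 2)/(0 - 2) = -0.080000
L_1(1.2) = (1.2 - 0)/(1 - 0) × (1.2 - 2)/(1 - 2) = 0.960000
L_2(1.2) = (1.2 - 0)/(2 - 0) × (1.2 - 1)/(2 - 1) = 0.120000

P(1.2) = (-9)×L_0(1.2) + 3×L_1(1.2) + (-4)×L_2(1.2)
P(1.2) = 3.120000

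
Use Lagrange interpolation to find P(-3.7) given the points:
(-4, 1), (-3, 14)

Lagrange interpolation formula:
P(x) = Σ yᵢ × Lᵢ(x)
where Lᵢ(x) = Π_{j≠i} (x - xⱼ)/(xᵢ - xⱼ)

L_0(-3.7) = (-3.7 - (-3))/(-4 - (-3)) = 0.700000
L_1(-3.7) = (-3.7 - (-4))/(-3 - (-4)) = 0.300000

P(-3.7) = 1×L_0(-3.7) + 14×L_1(-3.7)
P(-3.7) = 4.900000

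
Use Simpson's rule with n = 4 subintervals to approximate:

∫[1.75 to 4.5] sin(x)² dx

f(x) = sin(x)²
a = 1.75, b = 4.5, n = 4
h = (b - a)/n = 0.687500

Simpson's rule: (h/3)[f(x₀) + 4f(x₁) + 2f(x₂) + ... + f(xₙ)]

x_0 = 1.7500, f(x_0) = 0.968228, coefficient = 1
x_1 = 2.4375, f(x_1) = 0.419052, coefficient = 4
x_2 = 3.1250, f(x_2) = 0.000275, coefficient = 2
x_3 = 3.8125, f(x_3) = 0.386507, coefficient = 4
x_4 = 4.5000, f(x_4) = 0.955565, coefficient = 1

I ≈ (0.687500/3) × 5.146582 = 1.179425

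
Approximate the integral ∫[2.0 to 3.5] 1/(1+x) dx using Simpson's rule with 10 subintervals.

f(x) = 1/(1+x)
a = 2.0, b = 3.5, n = 10
h = (b - a)/n = 0.150000

Simpson's rule: (h/3)[f(x₀) + 4f(x₁) + 2f(x₂) + ... + f(xₙ)]

x_0 = 2.0000, f(x_0) = 0.333333, coefficient = 1
x_1 = 2.1500, f(x_1) = 0.317460, coefficient = 4
x_2 = 2.3000, f(x_2) = 0.303030, coefficient = 2
x_3 = 2.4500, f(x_3) = 0.289855, coefficient = 4
x_4 = 2.6000, f(x_4) = 0.277778, coefficient = 2
x_5 = 2.7500, f(x_5) = 0.266667, coefficient = 4
x_6 = 2.9000, f(x_6) = 0.256410, coefficient = 2
x_7 = 3.0500, f(x_7) = 0.246914, coefficient = 4
x_8 = 3.2000, f(x_8) = 0.238095, coefficient = 2
x_9 = 3.3500, f(x_9) = 0.229885, coefficient = 4
x_10 = 3.5000, f(x_10) = 0.222222, coefficient = 1

I ≈ (0.150000/3) × 8.109305 = 0.405465
Exact value: 0.405465
Error: 0.000000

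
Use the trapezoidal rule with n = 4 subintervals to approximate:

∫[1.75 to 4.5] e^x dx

f(x) = e^x
a = 1.75, b = 4.5, n = 4
h = (b - a)/n = 0.687500

Trapezoidal rule: (h/2)[f(x₀) + 2f(x₁) + 2f(x₂) + ... + f(xₙ)]

x_0 = 1.7500, f(x_0) = 5.754603, coefficient = 1
x_1 = 2.4375, f(x_1) = 11.444394, coefficient = 2
x_2 = 3.1250, f(x_2) = 22.759895, coefficient = 2
x_3 = 3.8125, f(x_3) = 45.263456, coefficient = 2
x_4 = 4.5000, f(x_4) = 90.017131, coefficient = 1

I ≈ (0.687500/2) × 254.707224 = 87.555608
Exact value: 84.262529
Error: 3.293080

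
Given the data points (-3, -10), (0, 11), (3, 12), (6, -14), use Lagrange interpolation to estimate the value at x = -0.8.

Lagrange interpolation formula:
P(x) = Σ yᵢ × Lᵢ(x)
where Lᵢ(x) = Π_{j≠i} (x - xⱼ)/(xᵢ - xⱼ)

L_0(-0.8) = (-0.8 - 0)/(-3 - 0) × (-0.8 - 3)/(-3 - 3) × (-0.8 - 6)/(-3 - 6) = 0.127605
L_1(-0.8) = (-0.8 - (-3))/(0 - (-3)) × (-0.8 - 3)/(0 - 3) × (-0.8 - 6)/(0 - 6) = 1.052741
L_2(-0.8) = (-0.8 - (-3))/(3 - (-3)) × (-0.8 - 0)/(3 - 0) × (-0.8 - 6)/(3 - 6) = -0.221630
L_3(-0.8) = (-0.8 - (-3))/(6 - (-3)) × (-0.8 - 0)/(6 - 0) × (-0.8 - 3)/(6 - 3) = 0.041284

P(-0.8) = (-10)×L_0(-0.8) + 11×L_1(-0.8) + 12×L_2(-0.8) + (-14)×L_3(-0.8)
P(-0.8) = 7.066568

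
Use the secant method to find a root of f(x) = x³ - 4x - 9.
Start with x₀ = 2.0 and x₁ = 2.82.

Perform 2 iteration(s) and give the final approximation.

f(x) = x³ - 4x - 9
x₀ = 2.0, x₁ = 2.82

Secant formula: x_{n+1} = x_n - f(x_n)(x_n - x_{n-1})/(f(x_n) - f(x_{n-1}))

Iteration 1:
  f(2.000000) = -9.000000
  f(2.820000) = 2.145768
  x_2 = 2.820000 - 2.145768×(2.820000 - 2.000000)/(2.145768 - (-9.000000))
       = 2.662135
Iteration 2:
  f(2.820000) = 2.145768
  f(2.662135) = -0.782093
  x_3 = 2.662135 - (-0.782093)×(2.662135 - 2.820000)/(-0.782093 - 2.145768)
       = 2.704304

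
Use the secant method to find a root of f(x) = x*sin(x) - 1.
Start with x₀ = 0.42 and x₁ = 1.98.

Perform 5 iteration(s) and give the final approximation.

f(x) = x*sin(x) - 1
x₀ = 0.42, x₁ = 1.98

Secant formula: x_{n+1} = x_n - f(x_n)(x_n - x_{n-1})/(f(x_n) - f(x_{n-1}))

Iteration 1:
  f(0.420000) = -0.828741
  f(1.980000) = 0.816527
  x_2 = 1.980000 - 0.816527×(1.980000 - 0.420000)/(0.816527 - (-0.828741))
       = 1.205790
Iteration 2:
  f(1.980000) = 0.816527
  f(1.205790) = 0.126355
  x_3 = 1.205790 - 0.126355×(1.205790 - 1.980000)/(0.126355 - 0.816527)
       = 1.064050
Iteration 3:
  f(1.205790) = 0.126355
  f(1.064050) = -0.069671
  x_4 = 1.064050 - (-0.069671)×(1.064050 - 1.205790)/(-0.069671 - 0.126355)
       = 1.114427
Iteration 4:
  f(1.064050) = -0.069671
  f(1.114427) = 0.000375
  x_5 = 1.114427 - 0.000375×(1.114427 - 1.064050)/(0.000375 - (-0.069671))
       = 1.114157
Iteration 5:
  f(1.114427) = 0.000375
  f(1.114157) = 0.000000
  x_6 = 1.114157 - 0.000000×(1.114157 - 1.114427)/(0.000000 - 0.000375)
       = 1.114157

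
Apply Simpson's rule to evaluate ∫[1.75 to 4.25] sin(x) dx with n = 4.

f(x) = sin(x)
a = 1.75, b = 4.25, n = 4
h = (b - a)/n = 0.625000

Simpson's rule: (h/3)[f(x₀) + 4f(x₁) + 2f(x₂) + ... + f(xₙ)]

x_0 = 1.7500, f(x_0) = 0.983986, coefficient = 1
x_1 = 2.3750, f(x_1) = 0.693685, coefficient = 4
x_2 = 3.0000, f(x_2) = 0.141120, coefficient = 2
x_3 = 3.6250, f(x_3) = -0.464799, coefficient = 4
x_4 = 4.2500, f(x_4) = -0.894989, coefficient = 1

I ≈ (0.625000/3) × 1.286782 = 0.268079
Exact value: 0.267841
Error: 0.000238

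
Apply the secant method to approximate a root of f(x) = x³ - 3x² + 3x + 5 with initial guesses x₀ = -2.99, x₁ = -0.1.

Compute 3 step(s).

f(x) = x³ - 3x² + 3x + 5
x₀ = -2.99, x₁ = -0.1

Secant formula: x_{n+1} = x_n - f(x_n)(x_n - x_{n-1})/(f(x_n) - f(x_{n-1}))

Iteration 1:
  f(-2.990000) = -57.521199
  f(-0.100000) = 4.669000
  x_2 = -0.100000 - 4.669000×(-0.100000 - (-2.990000))/(4.669000 - (-57.521199))
       = -0.316970
Iteration 2:
  f(-0.100000) = 4.669000
  f(-0.316970) = 3.715834
  x_3 = -0.316970 - 3.715834×(-0.316970 - (-0.100000))/(3.715834 - 4.669000)
       = -1.162809
Iteration 3:
  f(-0.316970) = 3.715834
  f(-1.162809) = -4.117058
  x_4 = -1.162809 - (-4.117058)×(-1.162809 - (-0.316970))/(-4.117058 - 3.715834)
       = -0.718226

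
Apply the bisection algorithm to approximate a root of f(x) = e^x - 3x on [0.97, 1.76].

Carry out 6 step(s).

f(x) = e^x - 3x
Initial interval: [0.97, 1.76]

Iteration 1:
  c_1 = (0.970000 + 1.760000)/2 = 1.365000
  f(c_1) = f(1.365000) = -0.179277
  f(a) × f(c) ≥ 0, new interval: [1.365000, 1.760000]
Iteration 2:
  c_2 = (1.365000 + 1.760000)/2 = 1.562500
  f(c_2) = f(1.562500) = 0.083233
  f(a) × f(c) < 0, new interval: [1.365000, 1.562500]
Iteration 3:
  c_3 = (1.365000 + 1.562500)/2 = 1.463750
  f(c_3) = f(1.463750) = -0.069113
  f(a) × f(c) ≥ 0, new interval: [1.463750, 1.562500]
Iteration 4:
  c_4 = (1.463750 + 1.562500)/2 = 1.513125
  f(c_4) = f(1.513125) = 0.001524
  f(a) × f(c) < 0, new interval: [1.463750, 1.513125]
Iteration 5:
  c_5 = (1.463750 + 1.513125)/2 = 1.488438
  f(c_5) = f(1.488438) = -0.035145
  f(a) × f(c) ≥ 0, new interval: [1.488438, 1.513125]
Iteration 6:
  c_6 = (1.488438 + 1.513125)/2 = 1.500781
  f(c_6) = f(1.500781) = -0.017152
  f(a) × f(c) ≥ 0, new interval: [1.500781, 1.513125]

After 6 iteration(s), the approximation is c_6 = 1.500781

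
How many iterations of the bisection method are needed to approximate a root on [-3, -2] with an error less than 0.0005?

We need (b-a)/2^n ≤ 0.0005
(-2 - (-3))/2^n ≤ 0.0005
1/2^n ≤ 0.0005
2^n ≥ 2000
n ≥ log₂(2000) = 10.97
n ≥ 11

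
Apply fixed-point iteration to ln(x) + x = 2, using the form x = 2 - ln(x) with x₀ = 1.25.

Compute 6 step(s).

Equation: ln(x) + x = 2
Fixed-point form: x = 2 - ln(x)
x₀ = 1.25

x_1 = g(1.250000) = 1.776856
x_2 = g(1.776856) = 1.425154
x_3 = g(1.425154) = 1.645720
x_4 = g(1.645720) = 1.501822
x_5 = g(1.501822) = 1.593321
x_6 = g(1.593321) = 1.534180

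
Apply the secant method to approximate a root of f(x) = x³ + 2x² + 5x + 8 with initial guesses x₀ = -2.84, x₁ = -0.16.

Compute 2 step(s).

f(x) = x³ + 2x² + 5x + 8
x₀ = -2.84, x₁ = -0.16

Secant formula: x_{n+1} = x_n - f(x_n)(x_n - x_{n-1})/(f(x_n) - f(x_{n-1}))

Iteration 1:
  f(-2.840000) = -12.975104
  f(-0.160000) = 7.247104
  x_2 = -0.160000 - 7.247104×(-0.160000 - (-2.840000))/(7.247104 - (-12.975104))
       = -1.120441
Iteration 2:
  f(-0.160000) = 7.247104
  f(-1.120441) = 3.501983
  x_3 = -1.120441 - 3.501983×(-1.120441 - (-0.160000))/(3.501983 - 7.247104)
       = -2.018529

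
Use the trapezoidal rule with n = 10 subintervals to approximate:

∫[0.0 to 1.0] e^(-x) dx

f(x) = e^(-x)
a = 0.0, b = 1.0, n = 10
h = (b - a)/n = 0.100000

Trapezoidal rule: (h/2)[f(x₀) + 2f(x₁) + 2f(x₂) + ... + f(xₙ)]

x_0 = 0.0000, f(x_0) = 1.000000, coefficient = 1
x_1 = 0.1000, f(x_1) = 0.904837, coefficient = 2
x_2 = 0.2000, f(x_2) = 0.818731, coefficient = 2
x_3 = 0.3000, f(x_3) = 0.740818, coefficient = 2
x_4 = 0.4000, f(x_4) = 0.670320, coefficient = 2
x_5 = 0.5000, f(x_5) = 0.606531, coefficient = 2
x_6 = 0.6000, f(x_6) = 0.548812, coefficient = 2
x_7 = 0.7000, f(x_7) = 0.496585, coefficient = 2
x_8 = 0.8000, f(x_8) = 0.449329, coefficient = 2
x_9 = 0.9000, f(x_9) = 0.406570, coefficient = 2
x_10 = 1.0000, f(x_10) = 0.367879, coefficient = 1

I ≈ (0.100000/2) × 12.652945 = 0.632647
Exact value: 0.632121
Error: 0.000527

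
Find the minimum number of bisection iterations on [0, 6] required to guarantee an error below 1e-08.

We need (b-a)/2^n ≤ 1e-08
(6 - 0)/2^n ≤ 1e-08
6/2^n ≤ 1e-08
2^n ≥ 600000000
n ≥ log₂(600000000) = 29.16
n ≥ 30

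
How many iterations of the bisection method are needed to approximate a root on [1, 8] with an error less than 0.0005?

We need (b-a)/2^n ≤ 0.0005
(8 - 1)/2^n ≤ 0.0005
7/2^n ≤ 0.0005
2^n ≥ 14000
n ≥ log₂(14000) = 13.77
n ≥ 14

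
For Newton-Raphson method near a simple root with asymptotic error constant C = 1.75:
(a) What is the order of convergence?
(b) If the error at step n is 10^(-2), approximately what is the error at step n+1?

(a) Newton-Raphson has quadratic (order 2) convergence near simple roots.
    This means |e_{n+1}| ≈ C|e_n|².

(b) With |e_n| = 10^(-2) and C = 1.75:
    |e_{n+1}| ≈ 1.75 × (10^(-2))² = 1.75 × 10^(-4)

(a) 2 (quadratic); (b) |e_{n+1}| ≈ 1.750e-04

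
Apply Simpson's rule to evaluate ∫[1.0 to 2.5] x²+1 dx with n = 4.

f(x) = x²+1
a = 1.0, b = 2.5, n = 4
h = (b - a)/n = 0.375000

Simpson's rule: (h/3)[f(x₀) + 4f(x₁) + 2f(x₂) + ... + f(xₙ)]

x_0 = 1.0000, f(x_0) = 2.000000, coefficient = 1
x_1 = 1.3750, f(x_1) = 2.890625, coefficient = 4
x_2 = 1.7500, f(x_2) = 4.062500, coefficient = 2
x_3 = 2.1250, f(x_3) = 5.515625, coefficient = 4
x_4 = 2.5000, f(x_4) = 7.250000, coefficient = 1

I ≈ (0.375000/3) × 51.000000 = 6.375000
Exact value: 6.375000
Error: 0.000000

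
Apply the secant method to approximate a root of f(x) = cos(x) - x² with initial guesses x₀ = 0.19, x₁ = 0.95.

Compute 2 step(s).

f(x) = cos(x) - x²
x₀ = 0.19, x₁ = 0.95

Secant formula: x_{n+1} = x_n - f(x_n)(x_n - x_{n-1})/(f(x_n) - f(x_{n-1}))

Iteration 1:
  f(0.190000) = 0.945904
  f(0.950000) = -0.320817
  x_2 = 0.950000 - (-0.320817)×(0.950000 - 0.190000)/(-0.320817 - 0.945904)
       = 0.757518
Iteration 2:
  f(0.950000) = -0.320817
  f(0.757518) = 0.152710
  x_3 = 0.757518 - 0.152710×(0.757518 - 0.950000)/(0.152710 - (-0.320817))
       = 0.819593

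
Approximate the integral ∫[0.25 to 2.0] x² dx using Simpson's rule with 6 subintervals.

f(x) = x²
a = 0.25, b = 2.0, n = 6
h = (b - a)/n = 0.291667

Simpson's rule: (h/3)[f(x₀) + 4f(x₁) + 2f(x₂) + ... + f(xₙ)]

x_0 = 0.2500, f(x_0) = 0.062500, coefficient = 1
x_1 = 0.5417, f(x_1) = 0.293403, coefficient = 4
x_2 = 0.8333, f(x_2) = 0.694444, coefficient = 2
x_3 = 1.1250, f(x_3) = 1.265625, coefficient = 4
x_4 = 1.4167, f(x_4) = 2.006944, coefficient = 2
x_5 = 1.7083, f(x_5) = 2.918403, coefficient = 4
x_6 = 2.0000, f(x_6) = 4.000000, coefficient = 1

I ≈ (0.291667/3) × 27.375000 = 2.661458
Exact value: 2.661458
Error: 0.000000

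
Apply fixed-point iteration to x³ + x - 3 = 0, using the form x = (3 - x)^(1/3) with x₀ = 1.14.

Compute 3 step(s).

Equation: x³ + x - 3 = 0
Fixed-point form: x = (3 - x)^(1/3)
x₀ = 1.14

x_1 = g(1.140000) = 1.229809
x_2 = g(1.229809) = 1.209688
x_3 = g(1.209688) = 1.214254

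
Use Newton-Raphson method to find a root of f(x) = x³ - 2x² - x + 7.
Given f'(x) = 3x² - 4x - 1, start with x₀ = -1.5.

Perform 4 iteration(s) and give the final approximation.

f(x) = x³ - 2x² - x + 7
f'(x) = 3x² - 4x - 1
x₀ = -1.5

Newton-Raphson formula: x_{n+1} = x_n - f(x_n)/f'(x_n)

Iteration 1:
  f(-1.500000) = 0.625000
  f'(-1.500000) = 11.750000
  x_1 = -1.500000 - 0.625000/11.750000 = -1.553191
Iteration 2:
  f(-1.553191) = -0.018541
  f'(-1.553191) = 12.449977
  x_2 = -1.553191 - (-0.018541)/12.449977 = -1.551702
Iteration 3:
  f(-1.551702) = -0.000015
  f'(-1.551702) = 12.430148
  x_3 = -1.551702 - (-0.000015)/12.430148 = -1.551701
Iteration 4:
  f(-1.551701) = 0.000000
  f'(-1.551701) = 12.430133
  x_4 = -1.551701 - 0.000000/12.430133 = -1.551701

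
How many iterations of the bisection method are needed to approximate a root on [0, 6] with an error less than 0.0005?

We need (b-a)/2^n ≤ 0.0005
(6 - 0)/2^n ≤ 0.0005
6/2^n ≤ 0.0005
2^n ≥ 12000
n ≥ log₂(12000) = 13.55
n ≥ 14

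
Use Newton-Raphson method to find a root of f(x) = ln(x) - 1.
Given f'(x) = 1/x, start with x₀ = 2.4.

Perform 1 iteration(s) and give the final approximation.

f(x) = ln(x) - 1
f'(x) = 1/x
x₀ = 2.4

Newton-Raphson formula: x_{n+1} = x_n - f(x_n)/f'(x_n)

Iteration 1:
  f(2.400000) = -0.124531
  f'(2.400000) = 0.416667
  x_1 = 2.400000 - (-0.124531)/0.416667 = 2.698875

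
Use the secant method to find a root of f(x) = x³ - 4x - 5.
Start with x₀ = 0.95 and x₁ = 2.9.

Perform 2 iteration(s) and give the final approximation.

f(x) = x³ - 4x - 5
x₀ = 0.95, x₁ = 2.9

Secant formula: x_{n+1} = x_n - f(x_n)(x_n - x_{n-1})/(f(x_n) - f(x_{n-1}))

Iteration 1:
  f(0.950000) = -7.942625
  f(2.900000) = 7.789000
  x_2 = 2.900000 - 7.789000×(2.900000 - 0.950000)/(7.789000 - (-7.942625))
       = 1.934521
Iteration 2:
  f(2.900000) = 7.789000
  f(1.934521) = -5.498386
  x_3 = 1.934521 - (-5.498386)×(1.934521 - 2.900000)/(-5.498386 - 7.789000)
       = 2.334041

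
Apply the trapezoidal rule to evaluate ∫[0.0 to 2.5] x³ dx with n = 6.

f(x) = x³
a = 0.0, b = 2.5, n = 6
h = (b - a)/n = 0.416667

Trapezoidal rule: (h/2)[f(x₀) + 2f(x₁) + 2f(x₂) + ... + f(xₙ)]

x_0 = 0.0000, f(x_0) = 0.000000, coefficient = 1
x_1 = 0.4167, f(x_1) = 0.072338, coefficient = 2
x_2 = 0.8333, f(x_2) = 0.578704, coefficient = 2
x_3 = 1.2500, f(x_3) = 1.953125, coefficient = 2
x_4 = 1.6667, f(x_4) = 4.629630, coefficient = 2
x_5 = 2.0833, f(x_5) = 9.042245, coefficient = 2
x_6 = 2.5000, f(x_6) = 15.625000, coefficient = 1

I ≈ (0.416667/2) × 48.177083 = 10.036892
Exact value: 9.765625
Error: 0.271267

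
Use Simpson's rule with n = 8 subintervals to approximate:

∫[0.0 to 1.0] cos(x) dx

f(x) = cos(x)
a = 0.0, b = 1.0, n = 8
h = (b - a)/n = 0.125000

Simpson's rule: (h/3)[f(x₀) + 4f(x₁) + 2f(x₂) + ... + f(xₙ)]

x_0 = 0.0000, f(x_0) = 1.000000, coefficient = 1
x_1 = 0.1250, f(x_1) = 0.992198, coefficient = 4
x_2 = 0.2500, f(x_2) = 0.968912, coefficient = 2
x_3 = 0.3750, f(x_3) = 0.930508, coefficient = 4
x_4 = 0.5000, f(x_4) = 0.877583, coefficient = 2
x_5 = 0.6250, f(x_5) = 0.810963, coefficient = 4
x_6 = 0.7500, f(x_6) = 0.731689, coefficient = 2
x_7 = 0.8750, f(x_7) = 0.640997, coefficient = 4
x_8 = 1.0000, f(x_8) = 0.540302, coefficient = 1

I ≈ (0.125000/3) × 20.195331 = 0.841472
Exact value: 0.841471
Error: 0.000001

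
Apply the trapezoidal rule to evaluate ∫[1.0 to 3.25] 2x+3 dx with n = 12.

f(x) = 2x+3
a = 1.0, b = 3.25, n = 12
h = (b - a)/n = 0.187500

Trapezoidal rule: (h/2)[f(x₀) + 2f(x₁) + 2f(x₂) + ... + f(xₙ)]

x_0 = 1.0000, f(x_0) = 5.000000, coefficient = 1
x_1 = 1.1875, f(x_1) = 5.375000, coefficient = 2
x_2 = 1.3750, f(x_2) = 5.750000, coefficient = 2
x_3 = 1.5625, f(x_3) = 6.125000, coefficient = 2
x_4 = 1.7500, f(x_4) = 6.500000, coefficient = 2
x_5 = 1.9375, f(x_5) = 6.875000, coefficient = 2
x_6 = 2.1250, f(x_6) = 7.250000, coefficient = 2
x_7 = 2.3125, f(x_7) = 7.625000, coefficient = 2
x_8 = 2.5000, f(x_8) = 8.000000, coefficient = 2
x_9 = 2.6875, f(x_9) = 8.375000, coefficient = 2
x_10 = 2.8750, f(x_10) = 8.750000, coefficient = 2
x_11 = 3.0625, f(x_11) = 9.125000, coefficient = 2
x_12 = 3.2500, f(x_12) = 9.500000, coefficient = 1

I ≈ (0.187500/2) × 174.000000 = 16.312500
Exact value: 16.312500
Error: 0.000000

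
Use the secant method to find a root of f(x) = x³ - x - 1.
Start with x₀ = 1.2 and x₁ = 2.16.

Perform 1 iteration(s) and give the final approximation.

f(x) = x³ - x - 1
x₀ = 1.2, x₁ = 2.16

Secant formula: x_{n+1} = x_n - f(x_n)(x_n - x_{n-1})/(f(x_n) - f(x_{n-1}))

Iteration 1:
  f(1.200000) = -0.472000
  f(2.160000) = 6.917696
  x_2 = 2.160000 - 6.917696×(2.160000 - 1.200000)/(6.917696 - (-0.472000))
       = 1.261318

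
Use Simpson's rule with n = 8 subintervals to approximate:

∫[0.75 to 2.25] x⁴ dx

f(x) = x⁴
a = 0.75, b = 2.25, n = 8
h = (b - a)/n = 0.187500

Simpson's rule: (h/3)[f(x₀) + 4f(x₁) + 2f(x₂) + ... + f(xₙ)]

x_0 = 0.7500, f(x_0) = 0.316406, coefficient = 1
x_1 = 0.9375, f(x_1) = 0.772476, coefficient = 4
x_2 = 1.1250, f(x_2) = 1.601807, coefficient = 2
x_3 = 1.3125, f(x_3) = 2.967545, coefficient = 4
x_4 = 1.5000, f(x_4) = 5.062500, coefficient = 2
x_5 = 1.6875, f(x_5) = 8.109146, coefficient = 4
x_6 = 1.8750, f(x_6) = 12.359619, coefficient = 2
x_7 = 2.0625, f(x_7) = 18.095718, coefficient = 4
x_8 = 2.2500, f(x_8) = 25.628906, coefficient = 1

I ≈ (0.187500/3) × 183.772705 = 11.485794
Exact value: 11.485547
Error: 0.000247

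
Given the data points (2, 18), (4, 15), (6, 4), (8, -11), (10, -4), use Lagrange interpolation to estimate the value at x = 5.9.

Lagrange interpolation formula:
P(x) = Σ yᵢ × Lᵢ(x)
where Lᵢ(x) = Π_{j≠i} (x - xⱼ)/(xᵢ - xⱼ)

L_0(5.9) = (5.9 - 4)/(2 - 4) × (5.9 - 6)/(2 - 6) × (5.9 - 8)/(2 - 8) × (5.9 - 10)/(2 - 10) = -0.004260
L_1(5.9) = (5.9 - 2)/(4 - 2) × (5.9 - 6)/(4 - 6) × (5.9 - 8)/(4 - 8) × (5.9 - 10)/(4 - 10) = 0.034978
L_2(5.9) = (5.9 - 2)/(6 - 2) × (5.9 - 4)/(6 - 4) × (5.9 - 8)/(6 - 8) × (5.9 - 10)/(6 - 10) = 0.996877
L_3(5.9) = (5.9 - 2)/(8 - 2) × (5.9 - 4)/(8 - 4) × (5.9 - 6)/(8 - 6) × (5.9 - 10)/(8 - 10) = -0.031647
L_4(5.9) = (5.9 - 2)/(10 - 2) × (5.9 - 4)/(10 - 4) × (5.9 - 6)/(10 - 6) × (5.9 - 8)/(10 - 8) = 0.004052

P(5.9) = 18×L_0(5.9) + 15×L_1(5.9) + 4×L_2(5.9) + (-11)×L_3(5.9) + (-4)×L_4(5.9)
P(5.9) = 4.767402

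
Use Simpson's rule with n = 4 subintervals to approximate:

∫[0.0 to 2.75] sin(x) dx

f(x) = sin(x)
a = 0.0, b = 2.75, n = 4
h = (b - a)/n = 0.687500

Simpson's rule: (h/3)[f(x₀) + 4f(x₁) + 2f(x₂) + ... + f(xₙ)]

x_0 = 0.0000, f(x_0) = 0.000000, coefficient = 1
x_1 = 0.6875, f(x_1) = 0.634607, coefficient = 4
x_2 = 1.3750, f(x_2) = 0.980893, coefficient = 2
x_3 = 2.0625, f(x_3) = 0.881530, coefficient = 4
x_4 = 2.7500, f(x_4) = 0.381661, coefficient = 1

I ≈ (0.687500/3) × 8.407995 = 1.926832
Exact value: 1.924302
Error: 0.002530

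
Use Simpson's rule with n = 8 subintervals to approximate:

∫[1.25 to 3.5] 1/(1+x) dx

f(x) = 1/(1+x)
a = 1.25, b = 3.5, n = 8
h = (b - a)/n = 0.281250

Simpson's rule: (h/3)[f(x₀) + 4f(x₁) + 2f(x₂) + ... + f(xₙ)]

x_0 = 1.2500, f(x_0) = 0.444444, coefficient = 1
x_1 = 1.5312, f(x_1) = 0.395062, coefficient = 4
x_2 = 1.8125, f(x_2) = 0.355556, coefficient = 2
x_3 = 2.0938, f(x_3) = 0.323232, coefficient = 4
x_4 = 2.3750, f(x_4) = 0.296296, coefficient = 2
x_5 = 2.6562, f(x_5) = 0.273504, coefficient = 4
x_6 = 2.9375, f(x_6) = 0.253968, coefficient = 2
x_7 = 3.2188, f(x_7) = 0.237037, coefficient = 4
x_8 = 3.5000, f(x_8) = 0.222222, coefficient = 1

I ≈ (0.281250/3) × 7.393648 = 0.693155
Exact value: 0.693147
Error: 0.000007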